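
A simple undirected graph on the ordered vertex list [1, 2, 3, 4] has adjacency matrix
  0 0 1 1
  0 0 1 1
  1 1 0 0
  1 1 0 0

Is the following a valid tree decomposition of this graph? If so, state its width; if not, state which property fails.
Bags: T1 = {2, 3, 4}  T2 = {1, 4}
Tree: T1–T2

A tree decomposition must satisfy three properties: every vertex lies in some bag; for every edge, both endpoints lie together in some bag; and for every vertex, the bags containing it form a connected subtree. Here edge (3,1) lies in no bag, so the decomposition is invalid.

No — edge (3,1) lies in no bag.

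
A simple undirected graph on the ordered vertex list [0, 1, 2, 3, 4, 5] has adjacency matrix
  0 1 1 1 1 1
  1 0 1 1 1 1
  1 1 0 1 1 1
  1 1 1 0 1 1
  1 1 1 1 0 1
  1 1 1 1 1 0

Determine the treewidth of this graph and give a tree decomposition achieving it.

With just one bag of size 6, the width is 6 − 1 = 5, so tw(G) ≤ 5. Conversely, {0, 1, 2, 3, 4, 5} is a clique of size 6, and the vertices of any clique must share a bag in every tree decomposition; so some bag has ≥ 6 vertices and tw(G) ≥ 5. Therefore the treewidth is 5.

Treewidth 5.
One optimal decomposition is:
Bags: B1 = {0, 1, 2, 3, 4, 5}
Tree: (single bag)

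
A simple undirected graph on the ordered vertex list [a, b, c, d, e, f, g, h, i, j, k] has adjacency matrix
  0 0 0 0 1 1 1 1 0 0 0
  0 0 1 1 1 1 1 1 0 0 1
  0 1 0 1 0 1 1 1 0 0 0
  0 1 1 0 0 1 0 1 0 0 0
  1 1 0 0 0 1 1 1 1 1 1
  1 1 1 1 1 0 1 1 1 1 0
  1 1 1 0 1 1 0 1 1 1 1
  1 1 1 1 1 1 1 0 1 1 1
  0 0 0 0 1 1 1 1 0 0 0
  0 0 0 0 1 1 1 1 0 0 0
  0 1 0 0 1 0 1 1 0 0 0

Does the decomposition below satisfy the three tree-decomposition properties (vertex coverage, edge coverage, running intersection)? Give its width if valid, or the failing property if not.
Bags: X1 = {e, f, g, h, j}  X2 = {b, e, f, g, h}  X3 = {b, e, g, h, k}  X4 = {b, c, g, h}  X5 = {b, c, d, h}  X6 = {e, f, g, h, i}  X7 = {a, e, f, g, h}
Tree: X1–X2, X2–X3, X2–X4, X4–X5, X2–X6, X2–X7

No — edge (f,c) lies in no bag.

A tree decomposition must satisfy three properties: every vertex lies in some bag; for every edge, both endpoints lie together in some bag; and for every vertex, the bags containing it form a connected subtree. Here edge (f,c) lies in no bag, so the decomposition is invalid.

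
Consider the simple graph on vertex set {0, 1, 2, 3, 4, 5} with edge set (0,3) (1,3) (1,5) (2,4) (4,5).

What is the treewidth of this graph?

A width-1 tree decomposition is:
Bags: B1 = {0, 3}  B2 = {1, 3}  B3 = {1, 5}  B4 = {4, 5}  B5 = {2, 4}
Tree: B1–B2, B2–B3, B3–B4, B4–B5
Each bag holds 2 vertices, so the decomposition has width 1, which upper-bounds the treewidth. G has an edge, so its treewidth is at least 1. Hence tw(G) = 1 exactly.

1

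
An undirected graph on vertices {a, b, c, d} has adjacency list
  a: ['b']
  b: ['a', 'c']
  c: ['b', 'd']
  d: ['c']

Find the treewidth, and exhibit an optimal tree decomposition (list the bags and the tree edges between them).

Treewidth 1.
One optimal decomposition is:
Bags: B1 = {a, b}  B2 = {b, c}  B3 = {c, d}
Tree: B1–B2, B2–B3

The largest bag has 2 vertices, giving width 1; this decomposition certifies tw(G) ≤ 1. G has an edge, so its treewidth is at least 1. Combining the bounds, tw(G) = 1.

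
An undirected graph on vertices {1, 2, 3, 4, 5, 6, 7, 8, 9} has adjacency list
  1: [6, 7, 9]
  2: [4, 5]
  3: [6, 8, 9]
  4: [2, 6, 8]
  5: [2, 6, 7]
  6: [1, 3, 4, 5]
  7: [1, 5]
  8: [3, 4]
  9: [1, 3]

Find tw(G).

A width-3 tree decomposition is:
Bags: B1 = {2, 4, 5, 8}  B2 = {4, 5, 6, 8}  B3 = {3, 5, 6, 8}  B4 = {3, 5, 6, 7}  B5 = {1, 3, 6, 7}  B6 = {1, 3, 7, 9}
Tree: B1–B2, B2–B3, B3–B4, B4–B5, B5–B6
Every bag has size at most 4, so the width is 4 − 1 = 3 and tw(G) ≤ 3. For the lower bound: the 4 vertex sets {2,4,8}, {5}, {6}, {1,3,7,9} are disjoint, each induces a connected subgraph, and every pair is joined by at least one edge of G. Contracting each set to a single vertex therefore yields K_{4} as a minor, and since treewidth is minor-monotone, tw(G) ≥ tw(K_{4}) = 3. The upper and lower bounds meet at 3, so that is the treewidth.

3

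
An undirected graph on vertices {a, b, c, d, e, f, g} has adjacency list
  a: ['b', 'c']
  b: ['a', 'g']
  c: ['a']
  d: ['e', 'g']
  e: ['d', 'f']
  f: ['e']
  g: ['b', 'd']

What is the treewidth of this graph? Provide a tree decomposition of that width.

Each bag holds 2 vertices, so the decomposition has width 1, which upper-bounds the treewidth. Since G has at least one edge (e.g. c–a), it is not an edgeless graph, so tw(G) ≥ 1. The upper and lower bounds meet at 1, so that is the treewidth.

Treewidth 1.
One optimal decomposition is:
Bags: B1 = {a, c}  B2 = {a, b}  B3 = {b, g}  B4 = {d, g}  B5 = {d, e}  B6 = {e, f}
Tree: B1–B2, B2–B3, B3–B4, B4–B5, B5–B6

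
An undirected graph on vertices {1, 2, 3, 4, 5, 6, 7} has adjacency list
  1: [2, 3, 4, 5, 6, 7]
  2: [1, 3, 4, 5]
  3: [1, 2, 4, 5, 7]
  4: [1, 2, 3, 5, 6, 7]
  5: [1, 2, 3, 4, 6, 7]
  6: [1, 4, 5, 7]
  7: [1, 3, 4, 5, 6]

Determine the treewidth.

4

A width-4 tree decomposition is:
Bags: B1 = {1, 2, 3, 4, 5}  B2 = {1, 3, 4, 5, 7}  B3 = {1, 4, 5, 6, 7}
Tree: B1–B2, B2–B3
Each bag holds 5 vertices, so the decomposition has width 4, which upper-bounds the treewidth. On the other hand G contains the 5-clique {1, 2, 3, 4, 5}. A clique must lie in a single bag of any decomposition, so no decomposition can have width below 4. Combining the bounds, tw(G) = 4.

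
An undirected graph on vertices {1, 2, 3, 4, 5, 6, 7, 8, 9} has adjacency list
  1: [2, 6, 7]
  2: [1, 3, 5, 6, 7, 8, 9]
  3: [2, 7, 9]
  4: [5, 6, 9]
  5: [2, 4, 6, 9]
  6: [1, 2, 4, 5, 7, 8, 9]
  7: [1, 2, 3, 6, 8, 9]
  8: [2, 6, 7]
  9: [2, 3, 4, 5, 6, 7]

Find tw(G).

A width-3 tree decomposition is:
Bags: B1 = {2, 3, 7, 9}  B2 = {2, 6, 7, 9}  B3 = {1, 2, 6, 7}  B4 = {2, 5, 6, 9}  B5 = {4, 5, 6, 9}  B6 = {2, 6, 7, 8}
Tree: B1–B2, B2–B3, B2–B4, B4–B5, B2–B6
Each bag holds 4 vertices, so the decomposition has width 3, which upper-bounds the treewidth. On the other hand G contains the 4-clique {2, 3, 7, 9}. A clique must lie in a single bag of any decomposition, so no decomposition can have width below 3. Combining the bounds, tw(G) = 3.

3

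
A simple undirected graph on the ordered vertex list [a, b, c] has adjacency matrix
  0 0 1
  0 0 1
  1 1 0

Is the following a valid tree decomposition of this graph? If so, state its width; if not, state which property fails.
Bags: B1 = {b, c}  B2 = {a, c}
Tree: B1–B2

Checking the three conditions: (i) the bags cover all of {a, b, c}; (ii) for each edge, some bag contains both endpoints; (iii) the bags containing any fixed vertex form a subtree. All hold, so the decomposition is valid with width 2 − 1 = 1.

Yes; width 1.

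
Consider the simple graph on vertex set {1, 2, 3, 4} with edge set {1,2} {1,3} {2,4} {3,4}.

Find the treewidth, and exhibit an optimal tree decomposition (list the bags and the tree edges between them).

Each bag holds 3 vertices, so the decomposition has width 2, which upper-bounds the treewidth. The edges 1–2–4–3–1 form a cycle, so G is not a tree and its treewidth is at least 2. The upper and lower bounds meet at 2, so that is the treewidth.

Treewidth 2.
One optimal decomposition is:
Bags: B1 = {1, 2, 4}  B2 = {1, 3, 4}
Tree: B1–B2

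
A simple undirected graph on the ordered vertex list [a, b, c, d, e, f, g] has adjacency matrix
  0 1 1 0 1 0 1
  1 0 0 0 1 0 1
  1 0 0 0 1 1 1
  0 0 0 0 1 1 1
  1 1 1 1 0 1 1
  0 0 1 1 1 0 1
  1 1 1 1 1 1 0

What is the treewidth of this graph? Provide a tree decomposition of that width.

Each bag holds 4 vertices, so the decomposition has width 3, which upper-bounds the treewidth. For the lower bound, the 4 vertices {a, c, e, g} are pairwise adjacent, and any tree decomposition puts a clique entirely inside one bag — forcing width ≥ 3. Combining the bounds, tw(G) = 3.

Treewidth 3.
Bags: B1 = {a, c, e, g}  B2 = {c, e, f, g}  B3 = {a, b, e, g}  B4 = {d, e, f, g}
Tree: B1–B2, B1–B3, B2–B4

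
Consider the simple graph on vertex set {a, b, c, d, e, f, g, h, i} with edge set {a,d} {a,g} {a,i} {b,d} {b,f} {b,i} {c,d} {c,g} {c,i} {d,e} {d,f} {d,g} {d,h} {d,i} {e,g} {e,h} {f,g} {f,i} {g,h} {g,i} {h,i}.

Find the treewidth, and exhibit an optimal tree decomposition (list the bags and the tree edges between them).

The largest bag has 4 vertices, giving width 3; this decomposition certifies tw(G) ≤ 3. For the lower bound, the 4 vertices {d, e, g, h} are pairwise adjacent, and any tree decomposition puts a clique entirely inside one bag — forcing width ≥ 3. The upper and lower bounds meet at 3, so that is the treewidth.

Treewidth 3.
One such decomposition:
Bags: B1 = {c, d, g, i}  B2 = {d, g, h, i}  B3 = {d, e, g, h}  B4 = {d, f, g, i}  B5 = {a, d, g, i}  B6 = {b, d, f, i}
Tree: B1–B2, B2–B3, B2–B4, B4–B5, B4–B6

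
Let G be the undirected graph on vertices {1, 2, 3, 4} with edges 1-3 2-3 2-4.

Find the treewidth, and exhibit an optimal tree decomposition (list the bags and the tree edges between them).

The largest bag has 2 vertices, giving width 1; this decomposition certifies tw(G) ≤ 1. Any graph with an edge has treewidth ≥ 1, and G has the edge 4–2. The upper and lower bounds meet at 1, so that is the treewidth.

Treewidth 1.
One optimal decomposition is:
Bags: B1 = {2, 4}  B2 = {2, 3}  B3 = {1, 3}
Tree: B1–B2, B2–B3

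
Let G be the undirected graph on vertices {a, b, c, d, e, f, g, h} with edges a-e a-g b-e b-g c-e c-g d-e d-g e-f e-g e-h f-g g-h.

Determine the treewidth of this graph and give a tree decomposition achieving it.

Treewidth 2.
One such decomposition:
Bags: B1 = {b, e, g}  B2 = {e, f, g}  B3 = {d, e, g}  B4 = {c, e, g}  B5 = {e, g, h}  B6 = {a, e, g}
Tree: B1–B2, B1–B3, B1–B4, B2–B5, B3–B6

Every bag has size at most 3, so the width is 3 − 1 = 2 and tw(G) ≤ 2. Conversely, {d, e, g} is a clique of size 3, and the vertices of any clique must share a bag in every tree decomposition; so some bag has ≥ 3 vertices and tw(G) ≥ 2. The upper and lower bounds meet at 2, so that is the treewidth.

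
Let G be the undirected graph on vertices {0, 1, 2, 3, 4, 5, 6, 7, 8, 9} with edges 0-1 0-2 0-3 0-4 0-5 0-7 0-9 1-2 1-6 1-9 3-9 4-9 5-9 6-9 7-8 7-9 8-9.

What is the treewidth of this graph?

A width-2 tree decomposition is:
Bags: B1 = {0, 1, 9}  B2 = {0, 7, 9}  B3 = {7, 8, 9}  B4 = {0, 5, 9}  B5 = {0, 3, 9}  B6 = {1, 6, 9}  B7 = {0, 1, 2}  B8 = {0, 4, 9}
Tree: B1–B2, B2–B3, B1–B4, B4–B5, B1–B6, B1–B7, B1–B8
The largest bag has 3 vertices, giving width 2; this decomposition certifies tw(G) ≤ 2. Conversely, {0, 1, 9} is a clique of size 3, and the vertices of any clique must share a bag in every tree decomposition; so some bag has ≥ 3 vertices and tw(G) ≥ 2. Combining the bounds, tw(G) = 2.

2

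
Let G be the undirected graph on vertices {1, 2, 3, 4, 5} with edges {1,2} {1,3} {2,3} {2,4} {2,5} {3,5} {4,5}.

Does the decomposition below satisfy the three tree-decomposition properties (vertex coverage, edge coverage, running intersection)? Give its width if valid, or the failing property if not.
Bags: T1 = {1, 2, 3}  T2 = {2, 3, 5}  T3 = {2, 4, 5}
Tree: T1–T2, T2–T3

Every vertex of G appears in some bag (union = {1, 2, 3, 4, 5}); every edge is covered by a bag; and for each vertex v the set of bags containing v is connected in the bag tree. The decomposition is therefore valid. The largest bag has 3 vertices, so the width is 2.

Yes; width 2.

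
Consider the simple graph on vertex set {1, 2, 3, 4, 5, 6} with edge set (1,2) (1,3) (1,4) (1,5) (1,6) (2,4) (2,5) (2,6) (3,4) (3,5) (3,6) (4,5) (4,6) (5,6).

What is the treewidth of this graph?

4

A width-4 tree decomposition is:
Bags: B1 = {1, 2, 4, 5, 6}  B2 = {1, 3, 4, 5, 6}
Tree: B1–B2
Every bag has size at most 5, so the width is 5 − 1 = 4 and tw(G) ≤ 4. On the other hand G contains the 5-clique {1, 2, 4, 5, 6}. A clique must lie in a single bag of any decomposition, so no decomposition can have width below 4. The upper and lower bounds meet at 4, so that is the treewidth.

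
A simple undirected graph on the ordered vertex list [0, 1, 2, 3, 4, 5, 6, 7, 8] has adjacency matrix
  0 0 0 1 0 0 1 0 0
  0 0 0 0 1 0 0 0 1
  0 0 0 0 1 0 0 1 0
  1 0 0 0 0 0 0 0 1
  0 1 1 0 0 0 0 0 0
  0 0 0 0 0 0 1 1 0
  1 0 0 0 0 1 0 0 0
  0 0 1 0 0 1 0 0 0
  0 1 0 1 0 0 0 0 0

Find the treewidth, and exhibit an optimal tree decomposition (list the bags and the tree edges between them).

Every bag has size at most 3, so the width is 3 − 1 = 2 and tw(G) ≤ 2. Since 5–6–0–3–8–1–4–2–7–5 is a cycle in G, G is not acyclic. Forests are exactly the graphs of treewidth ≤ 1, so tw(G) ≥ 2. Combining the bounds, tw(G) = 2.

Treewidth 2.
Bags: B1 = {0, 5, 6}  B2 = {0, 3, 5}  B3 = {3, 5, 8}  B4 = {1, 5, 8}  B5 = {1, 4, 5}  B6 = {2, 4, 5}  B7 = {2, 5, 7}
Tree: B1–B2, B2–B3, B3–B4, B4–B5, B5–B6, B6–B7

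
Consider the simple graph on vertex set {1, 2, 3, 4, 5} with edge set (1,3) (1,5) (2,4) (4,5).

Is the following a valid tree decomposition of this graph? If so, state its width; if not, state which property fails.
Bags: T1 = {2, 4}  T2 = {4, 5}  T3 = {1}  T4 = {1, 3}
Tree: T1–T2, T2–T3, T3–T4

No — edge (5,1) lies in no bag.

A tree decomposition must satisfy three properties: every vertex lies in some bag; for every edge, both endpoints lie together in some bag; and for every vertex, the bags containing it form a connected subtree. Here edge (5,1) lies in no bag, so the decomposition is invalid.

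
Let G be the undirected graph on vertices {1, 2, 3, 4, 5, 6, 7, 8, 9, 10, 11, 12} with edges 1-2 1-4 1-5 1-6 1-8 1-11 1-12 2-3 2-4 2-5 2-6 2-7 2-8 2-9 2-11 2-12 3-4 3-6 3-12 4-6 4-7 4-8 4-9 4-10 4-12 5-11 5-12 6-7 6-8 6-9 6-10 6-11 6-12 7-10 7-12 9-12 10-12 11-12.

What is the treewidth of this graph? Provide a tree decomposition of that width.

Treewidth 4.
Bags: B1 = {1, 2, 4, 6, 12}  B2 = {2, 4, 6, 9, 12}  B3 = {1, 2, 6, 11, 12}  B4 = {2, 4, 6, 7, 12}  B5 = {1, 2, 4, 6, 8}  B6 = {2, 3, 4, 6, 12}  B7 = {1, 2, 5, 11, 12}  B8 = {4, 6, 7, 10, 12}
Tree: B1–B2, B1–B3, B1–B4, B1–B5, B1–B6, B3–B7, B4–B8

The largest bag has 5 vertices, giving width 4; this decomposition certifies tw(G) ≤ 4. For the lower bound, the 5 vertices {1, 2, 5, 11, 12} are pairwise adjacent, and any tree decomposition puts a clique entirely inside one bag — forcing width ≥ 4. Hence tw(G) = 4 exactly.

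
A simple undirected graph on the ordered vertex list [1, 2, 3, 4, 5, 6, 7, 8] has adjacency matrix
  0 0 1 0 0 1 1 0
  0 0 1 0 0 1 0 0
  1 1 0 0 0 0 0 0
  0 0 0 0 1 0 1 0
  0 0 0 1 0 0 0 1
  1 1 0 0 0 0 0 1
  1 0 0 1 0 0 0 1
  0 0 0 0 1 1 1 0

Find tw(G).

2

A width-2 tree decomposition is:
Bags: B1 = {4, 5, 7}  B2 = {5, 7, 8}  B3 = {1, 7, 8}  B4 = {1, 6, 8}  B5 = {1, 3, 6}  B6 = {2, 3, 6}
Tree: B1–B2, B2–B3, B3–B4, B4–B5, B5–B6
Every bag has size at most 3, so the width is 3 − 1 = 2 and tw(G) ≤ 2. The edges 4–5–8–7–4 form a cycle, so G is not a tree and its treewidth is at least 2. Combining the bounds, tw(G) = 2.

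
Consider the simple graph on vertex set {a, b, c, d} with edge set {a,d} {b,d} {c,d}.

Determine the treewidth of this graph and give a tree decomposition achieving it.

Each bag holds 2 vertices, so the decomposition has width 1, which upper-bounds the treewidth. Since G has at least one edge (e.g. a–d), it is not an edgeless graph, so tw(G) ≥ 1. Combining the bounds, tw(G) = 1.

Treewidth 1.
One optimal decomposition is:
Bags: B1 = {a, d}  B2 = {c, d}  B3 = {b, d}
Tree: B1–B2, B2–B3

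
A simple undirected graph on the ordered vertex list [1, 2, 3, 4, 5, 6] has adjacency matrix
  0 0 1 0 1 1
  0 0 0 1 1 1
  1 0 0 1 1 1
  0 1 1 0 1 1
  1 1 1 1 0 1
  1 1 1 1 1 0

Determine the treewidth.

A width-3 tree decomposition is:
Bags: B1 = {3, 4, 5, 6}  B2 = {2, 4, 5, 6}  B3 = {1, 3, 5, 6}
Tree: B1–B2, B1–B3
Every bag has size at most 4, so the width is 4 − 1 = 3 and tw(G) ≤ 3. For the lower bound, the 4 vertices {2, 4, 5, 6} are pairwise adjacent, and any tree decomposition puts a clique entirely inside one bag — forcing width ≥ 3. Combining the bounds, tw(G) = 3.

3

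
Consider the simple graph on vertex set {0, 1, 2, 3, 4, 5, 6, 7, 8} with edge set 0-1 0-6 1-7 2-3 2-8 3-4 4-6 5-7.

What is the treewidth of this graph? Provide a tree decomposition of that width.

Treewidth 1.
Bags: B1 = {5, 7}  B2 = {1, 7}  B3 = {0, 1}  B4 = {0, 6}  B5 = {4, 6}  B6 = {3, 4}  B7 = {2, 3}  B8 = {2, 8}
Tree: B1–B2, B2–B3, B3–B4, B4–B5, B5–B6, B6–B7, B7–B8

The largest bag has 2 vertices, giving width 1; this decomposition certifies tw(G) ≤ 1. Any graph with an edge has treewidth ≥ 1, and G has the edge 5–7. Hence tw(G) = 1 exactly.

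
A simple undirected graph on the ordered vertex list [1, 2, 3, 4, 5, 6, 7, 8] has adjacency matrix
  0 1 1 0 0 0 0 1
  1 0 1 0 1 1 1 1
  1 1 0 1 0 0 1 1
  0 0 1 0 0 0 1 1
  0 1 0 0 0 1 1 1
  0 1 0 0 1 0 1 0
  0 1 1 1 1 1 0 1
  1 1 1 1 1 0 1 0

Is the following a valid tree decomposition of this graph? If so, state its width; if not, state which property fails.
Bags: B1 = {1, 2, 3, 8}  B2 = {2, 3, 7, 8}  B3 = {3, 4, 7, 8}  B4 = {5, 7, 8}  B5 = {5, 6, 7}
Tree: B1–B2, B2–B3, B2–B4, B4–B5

No — edge (2,5) lies in no bag.

A tree decomposition must satisfy three properties: every vertex lies in some bag; for every edge, both endpoints lie together in some bag; and for every vertex, the bags containing it form a connected subtree. Here edge (2,5) lies in no bag, so the decomposition is invalid.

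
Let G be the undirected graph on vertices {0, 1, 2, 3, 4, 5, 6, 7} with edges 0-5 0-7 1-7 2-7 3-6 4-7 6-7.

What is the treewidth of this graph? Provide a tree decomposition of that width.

Treewidth 1.
Bags: B1 = {0, 7}  B2 = {2, 7}  B3 = {0, 5}  B4 = {6, 7}  B5 = {1, 7}  B6 = {4, 7}  B7 = {3, 6}
Tree: B1–B2, B1–B3, B1–B4, B1–B5, B5–B6, B4–B7

Every bag has size at most 2, so the width is 2 − 1 = 1 and tw(G) ≤ 1. Any graph with an edge has treewidth ≥ 1, and G has the edge 7–0. Therefore the treewidth is 1.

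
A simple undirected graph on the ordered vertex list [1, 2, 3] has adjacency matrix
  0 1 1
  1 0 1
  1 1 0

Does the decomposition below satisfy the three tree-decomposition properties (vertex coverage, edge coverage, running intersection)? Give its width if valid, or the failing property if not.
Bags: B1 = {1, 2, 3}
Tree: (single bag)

Checking the three conditions: (i) the bags cover all of {1, 2, 3}; (ii) for each edge, some bag contains both endpoints; (iii) the bags containing any fixed vertex form a subtree. All hold, so the decomposition is valid with width 3 − 1 = 2.

Yes; width 2.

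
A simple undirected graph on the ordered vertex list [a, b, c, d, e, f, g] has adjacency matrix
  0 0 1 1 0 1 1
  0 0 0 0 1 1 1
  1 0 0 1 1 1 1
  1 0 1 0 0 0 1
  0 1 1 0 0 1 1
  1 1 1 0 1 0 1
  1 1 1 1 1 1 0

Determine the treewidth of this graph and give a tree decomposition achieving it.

Treewidth 3.
One optimal decomposition is:
Bags: B1 = {a, c, f, g}  B2 = {a, c, d, g}  B3 = {c, e, f, g}  B4 = {b, e, f, g}
Tree: B1–B2, B1–B3, B3–B4

Each bag holds 4 vertices, so the decomposition has width 3, which upper-bounds the treewidth. On the other hand G contains the 4-clique {a, c, d, g}. A clique must lie in a single bag of any decomposition, so no decomposition can have width below 3. The upper and lower bounds meet at 3, so that is the treewidth.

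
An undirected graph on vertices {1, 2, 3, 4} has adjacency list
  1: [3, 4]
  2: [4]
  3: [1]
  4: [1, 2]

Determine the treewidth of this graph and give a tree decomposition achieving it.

Each bag holds 2 vertices, so the decomposition has width 1, which upper-bounds the treewidth. Any graph with an edge has treewidth ≥ 1, and G has the edge 3–1. Combining the bounds, tw(G) = 1.

Treewidth 1.
One optimal decomposition is:
Bags: B1 = {1, 3}  B2 = {1, 4}  B3 = {2, 4}
Tree: B1–B2, B2–B3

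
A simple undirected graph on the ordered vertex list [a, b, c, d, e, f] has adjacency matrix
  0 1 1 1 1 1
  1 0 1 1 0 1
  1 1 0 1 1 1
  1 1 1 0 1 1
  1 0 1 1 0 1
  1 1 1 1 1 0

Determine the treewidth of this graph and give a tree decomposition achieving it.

Treewidth 4.
Bags: B1 = {a, c, d, e, f}  B2 = {a, b, c, d, f}
Tree: B1–B2

Each bag holds 5 vertices, so the decomposition has width 4, which upper-bounds the treewidth. For the lower bound, the 5 vertices {a, c, d, e, f} are pairwise adjacent, and any tree decomposition puts a clique entirely inside one bag — forcing width ≥ 4. Combining the bounds, tw(G) = 4.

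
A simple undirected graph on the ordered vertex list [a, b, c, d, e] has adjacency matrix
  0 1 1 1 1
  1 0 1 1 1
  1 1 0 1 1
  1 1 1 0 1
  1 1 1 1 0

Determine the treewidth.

A width-4 tree decomposition is:
Bags: B1 = {a, b, c, d, e}
Tree: (single bag)
A single bag containing all 5 vertices is trivially a valid decomposition of width 4. For the lower bound, the 5 vertices {a, b, c, d, e} are pairwise adjacent, and any tree decomposition puts a clique entirely inside one bag — forcing width ≥ 4. Combining the bounds, tw(G) = 4.

4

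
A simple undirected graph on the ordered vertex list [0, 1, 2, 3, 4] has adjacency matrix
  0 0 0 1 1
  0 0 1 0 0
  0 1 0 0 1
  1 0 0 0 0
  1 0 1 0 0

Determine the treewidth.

A width-1 tree decomposition is:
Bags: B1 = {1, 2}  B2 = {2, 4}  B3 = {0, 4}  B4 = {0, 3}
Tree: B1–B2, B2–B3, B3–B4
Every bag has size at most 2, so the width is 2 − 1 = 1 and tw(G) ≤ 1. Any graph with an edge has treewidth ≥ 1, and G has the edge 1–2. Therefore the treewidth is 1.

1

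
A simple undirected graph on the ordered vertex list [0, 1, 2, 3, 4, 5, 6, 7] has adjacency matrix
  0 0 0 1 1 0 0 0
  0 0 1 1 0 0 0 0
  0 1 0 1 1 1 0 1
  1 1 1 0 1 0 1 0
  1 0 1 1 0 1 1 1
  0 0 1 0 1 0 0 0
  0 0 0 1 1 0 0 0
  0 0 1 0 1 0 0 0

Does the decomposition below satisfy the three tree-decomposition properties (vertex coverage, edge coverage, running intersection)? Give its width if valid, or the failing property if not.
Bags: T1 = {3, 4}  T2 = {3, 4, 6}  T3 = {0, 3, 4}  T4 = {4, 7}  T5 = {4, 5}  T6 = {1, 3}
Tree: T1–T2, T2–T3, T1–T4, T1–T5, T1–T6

No — vertex 2 appears in no bag.

A tree decomposition must satisfy three properties: every vertex lies in some bag; for every edge, both endpoints lie together in some bag; and for every vertex, the bags containing it form a connected subtree. Here vertex 2 appears in no bag, so the decomposition is invalid.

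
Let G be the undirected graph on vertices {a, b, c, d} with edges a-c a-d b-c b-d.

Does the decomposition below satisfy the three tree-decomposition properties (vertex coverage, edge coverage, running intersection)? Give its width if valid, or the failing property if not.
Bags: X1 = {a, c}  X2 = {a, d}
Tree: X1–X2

No — vertex b appears in no bag.

A tree decomposition must satisfy three properties: every vertex lies in some bag; for every edge, both endpoints lie together in some bag; and for every vertex, the bags containing it form a connected subtree. Here vertex b appears in no bag, so the decomposition is invalid.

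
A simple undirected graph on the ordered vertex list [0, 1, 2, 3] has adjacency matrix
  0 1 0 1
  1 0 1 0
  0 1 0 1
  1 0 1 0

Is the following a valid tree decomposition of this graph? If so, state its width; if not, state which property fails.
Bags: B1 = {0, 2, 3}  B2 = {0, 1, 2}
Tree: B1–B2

Vertex coverage: the bags together contain {0, 1, 2, 3}, the full vertex set. Edge coverage: each edge of G has both endpoints in at least one bag. Running intersection: for every vertex, the bags containing it form a connected subtree. All three properties hold, so this is a valid tree decomposition of width max|bag| − 1 = 2, and hence tw(G) ≤ 2.

Yes; width 2.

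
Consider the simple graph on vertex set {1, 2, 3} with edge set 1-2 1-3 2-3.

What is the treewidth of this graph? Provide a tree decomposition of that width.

With just one bag of size 3, the width is 3 − 1 = 2, so tw(G) ≤ 2. On the other hand G contains the 3-clique {1, 2, 3}. A clique must lie in a single bag of any decomposition, so no decomposition can have width below 2. Combining the bounds, tw(G) = 2.

Treewidth 2.
One such decomposition:
Bags: B1 = {1, 2, 3}
Tree: (single bag)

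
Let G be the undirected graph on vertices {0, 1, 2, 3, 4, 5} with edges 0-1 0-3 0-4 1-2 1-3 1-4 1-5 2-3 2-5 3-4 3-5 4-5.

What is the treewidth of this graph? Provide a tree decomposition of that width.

Every bag has size at most 4, so the width is 4 − 1 = 3 and tw(G) ≤ 3. Conversely, {1, 2, 3, 5} is a clique of size 4, and the vertices of any clique must share a bag in every tree decomposition; so some bag has ≥ 4 vertices and tw(G) ≥ 3. The upper and lower bounds meet at 3, so that is the treewidth.

Treewidth 3.
One such decomposition:
Bags: B1 = {1, 2, 3, 5}  B2 = {1, 3, 4, 5}  B3 = {0, 1, 3, 4}
Tree: B1–B2, B2–B3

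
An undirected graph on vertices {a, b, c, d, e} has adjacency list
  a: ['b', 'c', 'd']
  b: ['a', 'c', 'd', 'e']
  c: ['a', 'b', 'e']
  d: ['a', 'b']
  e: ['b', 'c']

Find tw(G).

2

A width-2 tree decomposition is:
Bags: B1 = {a, b, c}  B2 = {b, c, e}  B3 = {a, b, d}
Tree: B1–B2, B1–B3
Each bag holds 3 vertices, so the decomposition has width 2, which upper-bounds the treewidth. For the lower bound, the 3 vertices {a, b, d} are pairwise adjacent, and any tree decomposition puts a clique entirely inside one bag — forcing width ≥ 2. Combining the bounds, tw(G) = 2.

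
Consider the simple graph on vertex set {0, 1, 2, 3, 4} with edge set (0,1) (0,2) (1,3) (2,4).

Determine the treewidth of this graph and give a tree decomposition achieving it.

Treewidth 1.
One such decomposition:
Bags: B1 = {1, 3}  B2 = {0, 1}  B3 = {0, 2}  B4 = {2, 4}
Tree: B1–B2, B2–B3, B3–B4

The largest bag has 2 vertices, giving width 1; this decomposition certifies tw(G) ≤ 1. G has an edge, so its treewidth is at least 1. Hence tw(G) = 1 exactly.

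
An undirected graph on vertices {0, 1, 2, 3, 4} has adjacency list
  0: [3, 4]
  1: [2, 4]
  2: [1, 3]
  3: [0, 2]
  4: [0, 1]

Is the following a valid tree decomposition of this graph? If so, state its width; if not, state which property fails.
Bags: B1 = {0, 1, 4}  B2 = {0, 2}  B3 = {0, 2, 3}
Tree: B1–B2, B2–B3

A tree decomposition must satisfy three properties: every vertex lies in some bag; for every edge, both endpoints lie together in some bag; and for every vertex, the bags containing it form a connected subtree. Here edge (1,2) lies in no bag, so the decomposition is invalid.

No — edge (1,2) lies in no bag.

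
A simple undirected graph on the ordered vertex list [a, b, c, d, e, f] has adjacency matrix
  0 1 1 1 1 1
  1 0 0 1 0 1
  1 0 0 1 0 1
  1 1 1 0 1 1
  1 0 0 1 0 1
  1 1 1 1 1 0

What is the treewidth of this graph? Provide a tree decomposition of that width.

Every bag has size at most 4, so the width is 4 − 1 = 3 and tw(G) ≤ 3. On the other hand G contains the 4-clique {a, d, e, f}. A clique must lie in a single bag of any decomposition, so no decomposition can have width below 3. The upper and lower bounds meet at 3, so that is the treewidth.

Treewidth 3.
One such decomposition:
Bags: B1 = {a, c, d, f}  B2 = {a, b, d, f}  B3 = {a, d, e, f}
Tree: B1–B2, B2–B3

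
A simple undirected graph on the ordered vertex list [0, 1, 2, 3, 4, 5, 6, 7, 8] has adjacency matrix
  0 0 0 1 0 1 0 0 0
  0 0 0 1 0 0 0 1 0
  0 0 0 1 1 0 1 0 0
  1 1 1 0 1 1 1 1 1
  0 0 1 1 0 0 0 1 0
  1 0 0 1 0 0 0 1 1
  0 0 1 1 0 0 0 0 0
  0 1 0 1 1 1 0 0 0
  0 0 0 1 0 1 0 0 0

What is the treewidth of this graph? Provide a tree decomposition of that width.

Each bag holds 3 vertices, so the decomposition has width 2, which upper-bounds the treewidth. For the lower bound, the 3 vertices {1, 3, 7} are pairwise adjacent, and any tree decomposition puts a clique entirely inside one bag — forcing width ≥ 2. The upper and lower bounds meet at 2, so that is the treewidth.

Treewidth 2.
Bags: B1 = {0, 3, 5}  B2 = {3, 5, 8}  B3 = {3, 5, 7}  B4 = {1, 3, 7}  B5 = {3, 4, 7}  B6 = {2, 3, 4}  B7 = {2, 3, 6}
Tree: B1–B2, B1–B3, B3–B4, B4–B5, B5–B6, B6–B7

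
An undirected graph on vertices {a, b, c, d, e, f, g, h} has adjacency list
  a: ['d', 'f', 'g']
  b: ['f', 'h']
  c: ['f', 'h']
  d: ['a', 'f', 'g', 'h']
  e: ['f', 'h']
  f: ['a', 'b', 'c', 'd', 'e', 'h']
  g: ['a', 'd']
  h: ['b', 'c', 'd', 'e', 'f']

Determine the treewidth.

A width-2 tree decomposition is:
Bags: B1 = {d, f, h}  B2 = {a, d, f}  B3 = {c, f, h}  B4 = {b, f, h}  B5 = {a, d, g}  B6 = {e, f, h}
Tree: B1–B2, B1–B3, B1–B4, B2–B5, B4–B6
Every bag has size at most 3, so the width is 3 − 1 = 2 and tw(G) ≤ 2. On the other hand G contains the 3-clique {a, d, g}. A clique must lie in a single bag of any decomposition, so no decomposition can have width below 2. The upper and lower bounds meet at 2, so that is the treewidth.

2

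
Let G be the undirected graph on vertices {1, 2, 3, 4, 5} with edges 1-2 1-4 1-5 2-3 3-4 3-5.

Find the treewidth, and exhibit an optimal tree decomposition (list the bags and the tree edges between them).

Treewidth 2.
One optimal decomposition is:
Bags: B1 = {1, 3, 4}  B2 = {1, 2, 3}  B3 = {1, 3, 5}
Tree: B1–B2, B2–B3

The largest bag has 3 vertices, giving width 2; this decomposition certifies tw(G) ≤ 2. The edges 4–1–2–3–4 form a cycle, so G is not a tree and its treewidth is at least 2. The upper and lower bounds meet at 2, so that is the treewidth.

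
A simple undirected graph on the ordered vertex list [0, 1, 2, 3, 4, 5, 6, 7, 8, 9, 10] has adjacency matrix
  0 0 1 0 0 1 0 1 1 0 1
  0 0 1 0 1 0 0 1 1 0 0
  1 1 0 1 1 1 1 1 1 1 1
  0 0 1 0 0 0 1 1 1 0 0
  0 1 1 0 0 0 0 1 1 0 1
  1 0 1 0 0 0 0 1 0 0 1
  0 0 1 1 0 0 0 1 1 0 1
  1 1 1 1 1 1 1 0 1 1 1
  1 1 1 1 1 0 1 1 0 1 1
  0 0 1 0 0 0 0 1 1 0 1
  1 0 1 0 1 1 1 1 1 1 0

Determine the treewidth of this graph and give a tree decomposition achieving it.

Treewidth 4.
One optimal decomposition is:
Bags: B1 = {2, 6, 7, 8, 10}  B2 = {2, 4, 7, 8, 10}  B3 = {2, 3, 6, 7, 8}  B4 = {1, 2, 4, 7, 8}  B5 = {0, 2, 7, 8, 10}  B6 = {0, 2, 5, 7, 10}  B7 = {2, 7, 8, 9, 10}
Tree: B1–B2, B1–B3, B2–B4, B2–B5, B5–B6, B5–B7

Every bag has size at most 5, so the width is 5 − 1 = 4 and tw(G) ≤ 4. On the other hand G contains the 5-clique {1, 2, 4, 7, 8}. A clique must lie in a single bag of any decomposition, so no decomposition can have width below 4. The upper and lower bounds meet at 4, so that is the treewidth.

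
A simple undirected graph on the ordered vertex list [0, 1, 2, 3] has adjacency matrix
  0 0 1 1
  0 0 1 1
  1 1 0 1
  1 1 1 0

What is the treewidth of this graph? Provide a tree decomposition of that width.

The largest bag has 3 vertices, giving width 2; this decomposition certifies tw(G) ≤ 2. On the other hand G contains the 3-clique {0, 2, 3}. A clique must lie in a single bag of any decomposition, so no decomposition can have width below 2. The upper and lower bounds meet at 2, so that is the treewidth.

Treewidth 2.
One such decomposition:
Bags: B1 = {1, 2, 3}  B2 = {0, 2, 3}
Tree: B1–B2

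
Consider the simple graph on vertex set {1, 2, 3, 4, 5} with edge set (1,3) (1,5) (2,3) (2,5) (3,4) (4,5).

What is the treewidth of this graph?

A width-2 tree decomposition is:
Bags: B1 = {1, 3, 5}  B2 = {2, 3, 5}  B3 = {3, 4, 5}
Tree: B1–B2, B2–B3
Every bag has size at most 3, so the width is 3 − 1 = 2 and tw(G) ≤ 2. The edges 5–1–3–2–5 form a cycle, so G is not a tree and its treewidth is at least 2. The upper and lower bounds meet at 2, so that is the treewidth.

2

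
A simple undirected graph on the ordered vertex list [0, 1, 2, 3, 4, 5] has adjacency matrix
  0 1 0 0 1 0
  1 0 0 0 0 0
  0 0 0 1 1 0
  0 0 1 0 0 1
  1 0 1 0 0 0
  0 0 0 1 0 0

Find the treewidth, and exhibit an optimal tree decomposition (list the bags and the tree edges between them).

Each bag holds 2 vertices, so the decomposition has width 1, which upper-bounds the treewidth. Since G has at least one edge (e.g. 5–3), it is not an edgeless graph, so tw(G) ≥ 1. Combining the bounds, tw(G) = 1.

Treewidth 1.
One such decomposition:
Bags: B1 = {3, 5}  B2 = {2, 3}  B3 = {2, 4}  B4 = {0, 4}  B5 = {0, 1}
Tree: B1–B2, B2–B3, B3–B4, B4–B5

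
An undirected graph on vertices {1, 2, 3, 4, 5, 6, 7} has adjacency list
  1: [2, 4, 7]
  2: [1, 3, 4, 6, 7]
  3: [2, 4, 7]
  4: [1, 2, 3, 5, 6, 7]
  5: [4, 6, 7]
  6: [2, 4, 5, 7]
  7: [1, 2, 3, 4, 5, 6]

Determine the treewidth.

3

A width-3 tree decomposition is:
Bags: B1 = {1, 2, 4, 7}  B2 = {2, 4, 6, 7}  B3 = {4, 5, 6, 7}  B4 = {2, 3, 4, 7}
Tree: B1–B2, B2–B3, B2–B4
Each bag holds 4 vertices, so the decomposition has width 3, which upper-bounds the treewidth. For the lower bound, the 4 vertices {1, 2, 4, 7} are pairwise adjacent, and any tree decomposition puts a clique entirely inside one bag — forcing width ≥ 3. Combining the bounds, tw(G) = 3.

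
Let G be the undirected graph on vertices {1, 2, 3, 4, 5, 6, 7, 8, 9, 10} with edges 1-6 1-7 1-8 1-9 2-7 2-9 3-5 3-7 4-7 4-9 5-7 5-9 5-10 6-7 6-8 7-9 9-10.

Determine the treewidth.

2

A width-2 tree decomposition is:
Bags: B1 = {1, 7, 9}  B2 = {2, 7, 9}  B3 = {1, 6, 7}  B4 = {4, 7, 9}  B5 = {5, 7, 9}  B6 = {1, 6, 8}  B7 = {5, 9, 10}  B8 = {3, 5, 7}
Tree: B1–B2, B1–B3, B2–B4, B1–B5, B3–B6, B5–B7, B5–B8
The largest bag has 3 vertices, giving width 2; this decomposition certifies tw(G) ≤ 2. On the other hand G contains the 3-clique {1, 6, 8}. A clique must lie in a single bag of any decomposition, so no decomposition can have width below 2. Combining the bounds, tw(G) = 2.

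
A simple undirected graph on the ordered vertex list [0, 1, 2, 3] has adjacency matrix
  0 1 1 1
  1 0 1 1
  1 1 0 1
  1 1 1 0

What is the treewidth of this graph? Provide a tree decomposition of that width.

Treewidth 3.
One such decomposition:
Bags: B1 = {0, 1, 2, 3}
Tree: (single bag)

With just one bag of size 4, the width is 4 − 1 = 3, so tw(G) ≤ 3. Conversely, {0, 1, 2, 3} is a clique of size 4, and the vertices of any clique must share a bag in every tree decomposition; so some bag has ≥ 4 vertices and tw(G) ≥ 3. Therefore the treewidth is 3.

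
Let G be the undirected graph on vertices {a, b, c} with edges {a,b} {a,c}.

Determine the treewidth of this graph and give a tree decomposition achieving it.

The largest bag has 2 vertices, giving width 1; this decomposition certifies tw(G) ≤ 1. Any graph with an edge has treewidth ≥ 1, and G has the edge a–c. Combining the bounds, tw(G) = 1.

Treewidth 1.
One optimal decomposition is:
Bags: B1 = {a, c}  B2 = {a, b}
Tree: B1–B2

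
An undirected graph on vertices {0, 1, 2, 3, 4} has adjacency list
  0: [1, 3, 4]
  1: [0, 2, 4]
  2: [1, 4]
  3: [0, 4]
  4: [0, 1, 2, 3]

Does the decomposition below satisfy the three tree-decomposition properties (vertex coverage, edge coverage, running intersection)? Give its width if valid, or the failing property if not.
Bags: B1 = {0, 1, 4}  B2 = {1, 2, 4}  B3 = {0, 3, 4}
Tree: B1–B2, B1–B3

Checking the three conditions: (i) the bags cover all of {0, 1, 2, 3, 4}; (ii) for each edge, some bag contains both endpoints; (iii) the bags containing any fixed vertex form a subtree. All hold, so the decomposition is valid with width 3 − 1 = 2.

Yes; width 2.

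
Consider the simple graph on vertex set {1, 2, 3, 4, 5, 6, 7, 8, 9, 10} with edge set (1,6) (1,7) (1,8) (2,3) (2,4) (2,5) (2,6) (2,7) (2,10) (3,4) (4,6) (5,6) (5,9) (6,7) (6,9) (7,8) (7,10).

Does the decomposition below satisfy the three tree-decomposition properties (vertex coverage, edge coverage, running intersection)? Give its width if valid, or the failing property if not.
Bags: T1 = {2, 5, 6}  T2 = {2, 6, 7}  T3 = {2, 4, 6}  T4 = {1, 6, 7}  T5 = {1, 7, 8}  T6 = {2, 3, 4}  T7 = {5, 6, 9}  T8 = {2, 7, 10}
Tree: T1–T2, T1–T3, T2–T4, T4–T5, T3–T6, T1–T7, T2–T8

Yes; width 2.

Every vertex of G appears in some bag (union = {1, 2, 3, 4, 5, 6, 7, 8, 9, 10}); every edge is covered by a bag; and for each vertex v the set of bags containing v is connected in the bag tree. The decomposition is therefore valid. The largest bag has 3 vertices, so the width is 2.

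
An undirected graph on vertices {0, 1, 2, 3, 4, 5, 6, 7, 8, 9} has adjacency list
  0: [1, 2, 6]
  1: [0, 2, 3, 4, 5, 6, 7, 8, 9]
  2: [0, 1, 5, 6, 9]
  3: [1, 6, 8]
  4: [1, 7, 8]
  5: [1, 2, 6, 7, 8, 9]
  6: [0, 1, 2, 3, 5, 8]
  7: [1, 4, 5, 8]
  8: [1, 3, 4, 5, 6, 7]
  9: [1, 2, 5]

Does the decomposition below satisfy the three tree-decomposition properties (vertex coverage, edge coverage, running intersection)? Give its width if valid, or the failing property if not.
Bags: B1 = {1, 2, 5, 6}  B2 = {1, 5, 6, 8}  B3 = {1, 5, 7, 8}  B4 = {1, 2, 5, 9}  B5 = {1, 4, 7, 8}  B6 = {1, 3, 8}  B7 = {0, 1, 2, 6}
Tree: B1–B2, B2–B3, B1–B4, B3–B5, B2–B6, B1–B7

No — edge (6,3) lies in no bag.

A tree decomposition must satisfy three properties: every vertex lies in some bag; for every edge, both endpoints lie together in some bag; and for every vertex, the bags containing it form a connected subtree. Here edge (6,3) lies in no bag, so the decomposition is invalid.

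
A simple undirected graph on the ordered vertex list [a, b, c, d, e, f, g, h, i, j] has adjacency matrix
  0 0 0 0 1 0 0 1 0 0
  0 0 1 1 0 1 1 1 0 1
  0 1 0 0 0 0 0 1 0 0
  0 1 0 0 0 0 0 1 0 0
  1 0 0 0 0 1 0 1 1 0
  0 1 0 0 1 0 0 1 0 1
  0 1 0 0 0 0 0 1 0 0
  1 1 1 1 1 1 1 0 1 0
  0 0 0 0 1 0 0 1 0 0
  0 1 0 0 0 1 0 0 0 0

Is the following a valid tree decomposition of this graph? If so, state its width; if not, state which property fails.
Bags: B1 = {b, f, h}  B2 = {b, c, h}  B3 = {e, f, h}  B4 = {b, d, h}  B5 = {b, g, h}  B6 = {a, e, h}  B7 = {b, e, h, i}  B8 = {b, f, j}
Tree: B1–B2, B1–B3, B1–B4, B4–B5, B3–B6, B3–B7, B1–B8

A tree decomposition must satisfy three properties: every vertex lies in some bag; for every edge, both endpoints lie together in some bag; and for every vertex, the bags containing it form a connected subtree. Here bags containing vertex b are not connected in the tree, so the decomposition is invalid.

No — bags containing vertex b are not connected in the tree.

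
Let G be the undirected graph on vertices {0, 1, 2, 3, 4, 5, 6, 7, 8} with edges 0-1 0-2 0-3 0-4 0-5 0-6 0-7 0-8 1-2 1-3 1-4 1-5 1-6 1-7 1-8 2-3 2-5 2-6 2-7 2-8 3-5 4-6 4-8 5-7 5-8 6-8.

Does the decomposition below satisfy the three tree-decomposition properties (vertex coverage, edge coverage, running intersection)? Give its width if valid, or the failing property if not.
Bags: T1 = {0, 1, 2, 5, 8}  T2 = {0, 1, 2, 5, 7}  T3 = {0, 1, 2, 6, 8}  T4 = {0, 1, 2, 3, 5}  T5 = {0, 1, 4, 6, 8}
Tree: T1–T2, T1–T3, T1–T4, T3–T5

Yes; width 4.

Checking the three conditions: (i) the bags cover all of {0, 1, 2, 3, 4, 5, 6, 7, 8}; (ii) for each edge, some bag contains both endpoints; (iii) the bags containing any fixed vertex form a subtree. All hold, so the decomposition is valid with width 5 − 1 = 4.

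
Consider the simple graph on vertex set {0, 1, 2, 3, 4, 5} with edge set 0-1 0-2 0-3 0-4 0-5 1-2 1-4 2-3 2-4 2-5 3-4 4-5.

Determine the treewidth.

A width-3 tree decomposition is:
Bags: B1 = {0, 1, 2, 4}  B2 = {0, 2, 3, 4}  B3 = {0, 2, 4, 5}
Tree: B1–B2, B2–B3
Each bag holds 4 vertices, so the decomposition has width 3, which upper-bounds the treewidth. On the other hand G contains the 4-clique {0, 1, 2, 4}. A clique must lie in a single bag of any decomposition, so no decomposition can have width below 3. Therefore the treewidth is 3.

3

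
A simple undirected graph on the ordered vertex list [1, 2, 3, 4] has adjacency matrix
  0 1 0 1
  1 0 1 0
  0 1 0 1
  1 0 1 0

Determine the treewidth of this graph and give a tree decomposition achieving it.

The largest bag has 3 vertices, giving width 2; this decomposition certifies tw(G) ≤ 2. For the lower bound, G contains the cycle 4–3–2–1–4, so G is not a forest; only forests have treewidth ≤ 1, hence tw(G) ≥ 2. Combining the bounds, tw(G) = 2.

Treewidth 2.
One optimal decomposition is:
Bags: B1 = {2, 3, 4}  B2 = {1, 2, 4}
Tree: B1–B2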